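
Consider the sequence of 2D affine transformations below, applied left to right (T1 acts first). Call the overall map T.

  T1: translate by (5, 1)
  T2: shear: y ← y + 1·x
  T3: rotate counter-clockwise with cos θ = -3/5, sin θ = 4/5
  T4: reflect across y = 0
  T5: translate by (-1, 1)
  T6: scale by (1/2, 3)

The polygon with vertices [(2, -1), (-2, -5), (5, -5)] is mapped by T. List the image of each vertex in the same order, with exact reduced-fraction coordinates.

T1 translate by (5, 1): (2, -1) → (7, 0); (-2, -5) → (3, -4); (5, -5) → (10, -4)
T2 shear: y ← y + 1·x: (7, 0) → (7, 7); (3, -4) → (3, -1); (10, -4) → (10, 6)
T3 rotate counter-clockwise with cos θ = -3/5, sin θ = 4/5: (7, 7) → (-49/5, 7/5); (3, -1) → (-1, 3); (10, 6) → (-54/5, 22/5)
T4 reflect across y = 0: (-49/5, 7/5) → (-49/5, -7/5); (-1, 3) → (-1, -3); (-54/5, 22/5) → (-54/5, -22/5)
T5 translate by (-1, 1): (-49/5, -7/5) → (-54/5, -2/5); (-1, -3) → (-2, -2); (-54/5, -22/5) → (-59/5, -17/5)
T6 scale by (1/2, 3): (-54/5, -2/5) → (-27/5, -6/5); (-2, -2) → (-1, -6); (-59/5, -17/5) → (-59/10, -51/5)

image vertices: (-27/5, -6/5), (-1, -6), (-59/10, -51/5)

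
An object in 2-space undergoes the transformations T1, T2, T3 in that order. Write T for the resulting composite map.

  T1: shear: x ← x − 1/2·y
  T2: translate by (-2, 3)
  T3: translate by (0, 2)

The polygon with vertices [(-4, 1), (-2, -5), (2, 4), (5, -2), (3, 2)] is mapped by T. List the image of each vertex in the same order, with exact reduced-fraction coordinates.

image vertices: (-13/2, 6), (-3/2, 0), (-2, 9), (4, 3), (0, 7)

T1 shear: x ← x − 1/2·y: (-4, 1) → (-9/2, 1); (-2, -5) → (1/2, -5); (2, 4) → (0, 4); (5, -2) → (6, -2); (3, 2) → (2, 2)
T2 translate by (-2, 3): (-9/2, 1) → (-13/2, 4); (1/2, -5) → (-3/2, -2); (0, 4) → (-2, 7); (6, -2) → (4, 1); (2, 2) → (0, 5)
T3 translate by (0, 2): (-13/2, 4) → (-13/2, 6); (-3/2, -2) → (-3/2, 0); (-2, 7) → (-2, 9); (4, 1) → (4, 3); (0, 5) → (0, 7)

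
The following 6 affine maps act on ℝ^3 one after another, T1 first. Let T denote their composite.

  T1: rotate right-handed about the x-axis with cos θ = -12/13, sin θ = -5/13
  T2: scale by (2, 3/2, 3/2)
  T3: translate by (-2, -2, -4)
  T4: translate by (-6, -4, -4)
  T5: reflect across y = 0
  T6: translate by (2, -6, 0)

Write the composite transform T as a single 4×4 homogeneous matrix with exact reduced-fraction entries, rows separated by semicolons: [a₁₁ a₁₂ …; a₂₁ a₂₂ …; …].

T1 = [1 0 0 0; 0 -12/13 5/13 0; 0 -5/13 -12/13 0; 0 0 0 1]
T2·T1 = [2 0 0 0; 0 -18/13 15/26 0; 0 -15/26 -18/13 0; 0 0 0 1]
T3·…·T1 = [2 0 0 -2; 0 -18/13 15/26 -2; 0 -15/26 -18/13 -4; 0 0 0 1]
T4·…·T1 = [2 0 0 -8; 0 -18/13 15/26 -6; 0 -15/26 -18/13 -8; 0 0 0 1]
T5·…·T1 = [2 0 0 -8; 0 18/13 -15/26 6; 0 -15/26 -18/13 -8; 0 0 0 1]
T6·…·T1 = [2 0 0 -6; 0 18/13 -15/26 0; 0 -15/26 -18/13 -8; 0 0 0 1]

T = [2 0 0 -6; 0 18/13 -15/26 0; 0 -15/26 -18/13 -8; 0 0 0 1]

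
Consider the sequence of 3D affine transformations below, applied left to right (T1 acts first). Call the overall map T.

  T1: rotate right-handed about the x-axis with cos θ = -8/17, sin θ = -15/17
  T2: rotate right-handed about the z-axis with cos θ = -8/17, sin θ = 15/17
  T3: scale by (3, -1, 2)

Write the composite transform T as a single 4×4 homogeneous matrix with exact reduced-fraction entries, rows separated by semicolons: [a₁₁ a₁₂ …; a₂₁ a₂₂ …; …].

T = [-24/17 360/289 -675/289 0; -15/17 -64/289 120/289 0; 0 -30/17 -16/17 0; 0 0 0 1]

T1 = [1 0 0 0; 0 -8/17 15/17 0; 0 -15/17 -8/17 0; 0 0 0 1]
T2·T1 = [-8/17 120/289 -225/289 0; 15/17 64/289 -120/289 0; 0 -15/17 -8/17 0; 0 0 0 1]
T3·…·T1 = [-24/17 360/289 -675/289 0; -15/17 -64/289 120/289 0; 0 -30/17 -16/17 0; 0 0 0 1]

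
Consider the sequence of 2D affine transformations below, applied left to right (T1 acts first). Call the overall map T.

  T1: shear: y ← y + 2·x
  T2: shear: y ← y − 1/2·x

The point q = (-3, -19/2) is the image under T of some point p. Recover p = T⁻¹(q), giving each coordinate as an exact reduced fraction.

T1 = [1 0 0; 2 1 0; 0 0 1]
T2·T1 = [1 0 0; 3/2 1 0; 0 0 1]
det M = 1; M⁻¹ = [1 0 0; -3/2 1 0; 0 0 1]
M⁻¹ · (-3, -19/2)ᵀ = (-3, -5)ᵀ

p = (-3, -5)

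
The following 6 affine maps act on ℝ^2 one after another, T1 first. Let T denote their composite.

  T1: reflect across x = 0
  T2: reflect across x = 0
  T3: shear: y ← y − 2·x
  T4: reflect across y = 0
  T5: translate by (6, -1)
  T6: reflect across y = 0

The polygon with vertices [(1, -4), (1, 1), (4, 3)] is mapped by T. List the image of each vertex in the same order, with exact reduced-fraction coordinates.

image vertices: (7, -5), (7, 0), (10, -4)

T1 reflect across x = 0: (1, -4) → (-1, -4); (1, 1) → (-1, 1); (4, 3) → (-4, 3)
T2 reflect across x = 0: (-1, -4) → (1, -4); (-1, 1) → (1, 1); (-4, 3) → (4, 3)
T3 shear: y ← y − 2·x: (1, -4) → (1, -6); (1, 1) → (1, -1); (4, 3) → (4, -5)
T4 reflect across y = 0: (1, -6) → (1, 6); (1, -1) → (1, 1); (4, -5) → (4, 5)
T5 translate by (6, -1): (1, 6) → (7, 5); (1, 1) → (7, 0); (4, 5) → (10, 4)
T6 reflect across y = 0: (7, 5) → (7, -5); (7, 0) → (7, 0); (10, 4) → (10, -4)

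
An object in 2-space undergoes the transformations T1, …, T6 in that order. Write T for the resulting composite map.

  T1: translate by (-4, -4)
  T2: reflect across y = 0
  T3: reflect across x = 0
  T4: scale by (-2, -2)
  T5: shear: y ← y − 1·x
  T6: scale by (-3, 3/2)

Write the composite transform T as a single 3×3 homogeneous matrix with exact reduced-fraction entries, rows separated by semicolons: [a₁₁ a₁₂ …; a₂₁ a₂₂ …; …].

T1 = [1 0 -4; 0 1 -4; 0 0 1]
T2·T1 = [1 0 -4; 0 -1 4; 0 0 1]
T3·…·T1 = [-1 0 4; 0 -1 4; 0 0 1]
T4·…·T1 = [2 0 -8; 0 2 -8; 0 0 1]
T5·…·T1 = [2 0 -8; -2 2 0; 0 0 1]
T6·…·T1 = [-6 0 24; -3 3 0; 0 0 1]

T = [-6 0 24; -3 3 0; 0 0 1]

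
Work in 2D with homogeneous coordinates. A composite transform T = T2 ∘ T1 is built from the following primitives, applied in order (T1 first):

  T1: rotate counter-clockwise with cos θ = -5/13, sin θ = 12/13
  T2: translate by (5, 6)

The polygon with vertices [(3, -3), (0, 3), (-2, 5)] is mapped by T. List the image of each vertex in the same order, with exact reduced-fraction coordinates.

image vertices: (86/13, 129/13), (29/13, 63/13), (15/13, 29/13)

T1 rotate counter-clockwise with cos θ = -5/13, sin θ = 12/13: (3, -3) → (21/13, 51/13); (0, 3) → (-36/13, -15/13); (-2, 5) → (-50/13, -49/13)
T2 translate by (5, 6): (21/13, 51/13) → (86/13, 129/13); (-36/13, -15/13) → (29/13, 63/13); (-50/13, -49/13) → (15/13, 29/13)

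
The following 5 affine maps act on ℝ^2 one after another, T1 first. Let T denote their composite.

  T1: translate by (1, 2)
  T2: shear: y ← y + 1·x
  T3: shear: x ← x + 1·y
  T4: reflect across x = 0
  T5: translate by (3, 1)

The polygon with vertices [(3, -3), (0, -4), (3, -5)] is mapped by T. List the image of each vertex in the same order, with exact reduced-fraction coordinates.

T1 translate by (1, 2): (3, -3) → (4, -1); (0, -4) → (1, -2); (3, -5) → (4, -3)
T2 shear: y ← y + 1·x: (4, -1) → (4, 3); (1, -2) → (1, -1); (4, -3) → (4, 1)
T3 shear: x ← x + 1·y: (4, 3) → (7, 3); (1, -1) → (0, -1); (4, 1) → (5, 1)
T4 reflect across x = 0: (7, 3) → (-7, 3); (0, -1) → (0, -1); (5, 1) → (-5, 1)
T5 translate by (3, 1): (-7, 3) → (-4, 4); (0, -1) → (3, 0); (-5, 1) → (-2, 2)

image vertices: (-4, 4), (3, 0), (-2, 2)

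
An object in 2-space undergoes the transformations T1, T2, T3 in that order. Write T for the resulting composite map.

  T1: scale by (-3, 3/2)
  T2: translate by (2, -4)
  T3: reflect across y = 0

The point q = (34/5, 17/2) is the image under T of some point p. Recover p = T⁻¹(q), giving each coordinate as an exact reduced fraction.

T1 = [-3 0 0; 0 3/2 0; 0 0 1]
T2·T1 = [-3 0 2; 0 3/2 -4; 0 0 1]
T3·…·T1 = [-3 0 2; 0 -3/2 4; 0 0 1]
det M = 9/2; M⁻¹ = [-1/3 0 2/3; 0 -2/3 8/3; 0 0 1]
M⁻¹ · (34/5, 17/2)ᵀ = (-8/5, -3)ᵀ

p = (-8/5, -3)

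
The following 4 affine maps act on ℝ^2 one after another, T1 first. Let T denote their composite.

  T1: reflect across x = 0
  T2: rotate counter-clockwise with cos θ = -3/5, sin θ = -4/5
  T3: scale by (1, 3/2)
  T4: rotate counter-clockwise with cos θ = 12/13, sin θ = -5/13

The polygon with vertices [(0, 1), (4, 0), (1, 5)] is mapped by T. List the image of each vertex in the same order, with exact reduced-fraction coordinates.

image vertices: (51/130, -74/65), (264/65, 228/65), (387/130, -313/65)

T1 reflect across x = 0: (0, 1) → (0, 1); (4, 0) → (-4, 0); (1, 5) → (-1, 5)
T2 rotate counter-clockwise with cos θ = -3/5, sin θ = -4/5: (0, 1) → (4/5, -3/5); (-4, 0) → (12/5, 16/5); (-1, 5) → (23/5, -11/5)
T3 scale by (1, 3/2): (4/5, -3/5) → (4/5, -9/10); (12/5, 16/5) → (12/5, 24/5); (23/5, -11/5) → (23/5, -33/10)
T4 rotate counter-clockwise with cos θ = 12/13, sin θ = -5/13: (4/5, -9/10) → (51/130, -74/65); (12/5, 24/5) → (264/65, 228/65); (23/5, -33/10) → (387/130, -313/65)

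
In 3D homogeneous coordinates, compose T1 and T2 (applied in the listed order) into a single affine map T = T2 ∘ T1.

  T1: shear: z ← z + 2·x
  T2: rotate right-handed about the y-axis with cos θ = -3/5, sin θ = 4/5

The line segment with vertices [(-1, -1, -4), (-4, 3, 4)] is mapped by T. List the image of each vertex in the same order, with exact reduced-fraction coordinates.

T1 shear: z ← z + 2·x: (-1, -1, -4) → (-1, -1, -6); (-4, 3, 4) → (-4, 3, -4)
T2 rotate right-handed about the y-axis with cos θ = -3/5, sin θ = 4/5: (-1, -1, -6) → (-21/5, -1, 22/5); (-4, 3, -4) → (-4/5, 3, 28/5)

image vertices: (-21/5, -1, 22/5), (-4/5, 3, 28/5)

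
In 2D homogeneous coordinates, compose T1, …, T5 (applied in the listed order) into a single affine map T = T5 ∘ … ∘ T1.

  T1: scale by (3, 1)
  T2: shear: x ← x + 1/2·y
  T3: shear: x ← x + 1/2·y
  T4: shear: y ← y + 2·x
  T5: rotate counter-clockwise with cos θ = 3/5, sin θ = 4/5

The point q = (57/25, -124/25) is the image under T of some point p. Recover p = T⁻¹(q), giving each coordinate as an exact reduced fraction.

T1 = [3 0 0; 0 1 0; 0 0 1]
T2·T1 = [3 1/2 0; 0 1 0; 0 0 1]
T3·…·T1 = [3 1 0; 0 1 0; 0 0 1]
T4·…·T1 = [3 1 0; 6 3 0; 0 0 1]
T5·…·T1 = [-3 -9/5 0; 6 13/5 0; 0 0 1]
det M = 3; M⁻¹ = [13/15 3/5 0; -2 -1 0; 0 0 1]
M⁻¹ · (57/25, -124/25)ᵀ = (-1, 2/5)ᵀ

p = (-1, 2/5)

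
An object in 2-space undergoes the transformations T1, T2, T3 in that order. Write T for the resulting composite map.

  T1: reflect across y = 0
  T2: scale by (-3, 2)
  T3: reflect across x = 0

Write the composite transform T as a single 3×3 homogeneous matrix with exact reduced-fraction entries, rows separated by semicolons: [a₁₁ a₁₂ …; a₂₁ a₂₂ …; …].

T = [3 0 0; 0 -2 0; 0 0 1]

T1 = [1 0 0; 0 -1 0; 0 0 1]
T2·T1 = [-3 0 0; 0 -2 0; 0 0 1]
T3·…·T1 = [3 0 0; 0 -2 0; 0 0 1]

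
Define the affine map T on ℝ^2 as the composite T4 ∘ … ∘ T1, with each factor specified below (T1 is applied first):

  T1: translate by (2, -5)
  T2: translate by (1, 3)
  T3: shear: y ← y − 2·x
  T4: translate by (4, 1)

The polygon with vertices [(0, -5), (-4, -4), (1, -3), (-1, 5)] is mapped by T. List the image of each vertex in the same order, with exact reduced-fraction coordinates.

T1 translate by (2, -5): (0, -5) → (2, -10); (-4, -4) → (-2, -9); (1, -3) → (3, -8); (-1, 5) → (1, 0)
T2 translate by (1, 3): (2, -10) → (3, -7); (-2, -9) → (-1, -6); (3, -8) → (4, -5); (1, 0) → (2, 3)
T3 shear: y ← y − 2·x: (3, -7) → (3, -13); (-1, -6) → (-1, -4); (4, -5) → (4, -13); (2, 3) → (2, -1)
T4 translate by (4, 1): (3, -13) → (7, -12); (-1, -4) → (3, -3); (4, -13) → (8, -12); (2, -1) → (6, 0)

image vertices: (7, -12), (3, -3), (8, -12), (6, 0)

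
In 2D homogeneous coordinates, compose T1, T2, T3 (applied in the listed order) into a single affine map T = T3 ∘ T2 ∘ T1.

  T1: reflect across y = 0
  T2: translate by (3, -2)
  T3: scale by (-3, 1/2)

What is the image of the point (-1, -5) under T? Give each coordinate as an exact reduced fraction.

T(p) = (-6, 3/2)

T1 reflect across y = 0: (-1, -5) → (-1, 5)
T2 translate by (3, -2): (-1, 5) → (2, 3)
T3 scale by (-3, 1/2): (2, 3) → (-6, 3/2)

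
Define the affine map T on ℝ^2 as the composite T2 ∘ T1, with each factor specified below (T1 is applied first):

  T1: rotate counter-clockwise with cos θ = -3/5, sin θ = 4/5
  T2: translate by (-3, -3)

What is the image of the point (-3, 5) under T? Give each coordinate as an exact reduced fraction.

T(p) = (-26/5, -42/5)

T1 rotate counter-clockwise with cos θ = -3/5, sin θ = 4/5: (-3, 5) → (-11/5, -27/5)
T2 translate by (-3, -3): (-11/5, -27/5) → (-26/5, -42/5)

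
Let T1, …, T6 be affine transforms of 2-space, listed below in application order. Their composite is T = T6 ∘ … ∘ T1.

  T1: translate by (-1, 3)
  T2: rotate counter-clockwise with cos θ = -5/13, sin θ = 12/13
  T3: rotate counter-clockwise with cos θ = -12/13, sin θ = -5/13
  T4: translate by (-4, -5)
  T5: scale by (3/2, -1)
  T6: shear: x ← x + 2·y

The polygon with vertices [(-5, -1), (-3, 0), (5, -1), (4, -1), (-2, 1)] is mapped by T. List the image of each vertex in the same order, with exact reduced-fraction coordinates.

T1 translate by (-1, 3): (-5, -1) → (-6, 2); (-3, 0) → (-4, 3); (5, -1) → (4, 2); (4, -1) → (3, 2); (-2, 1) → (-3, 4)
T2 rotate counter-clockwise with cos θ = -5/13, sin θ = 12/13: (-6, 2) → (6/13, -82/13); (-4, 3) → (-16/13, -63/13); (4, 2) → (-44/13, 38/13); (3, 2) → (-3, 2); (-3, 4) → (-33/13, -56/13)
T3 rotate counter-clockwise with cos θ = -12/13, sin θ = -5/13: (6/13, -82/13) → (-482/169, 954/169); (-16/13, -63/13) → (-123/169, 836/169); (-44/13, 38/13) → (718/169, -236/169); (-3, 2) → (46/13, -9/13); (-33/13, -56/13) → (116/169, 837/169)
T4 translate by (-4, -5): (-482/169, 954/169) → (-1158/169, 109/169); (-123/169, 836/169) → (-799/169, -9/169); (718/169, -236/169) → (42/169, -1081/169); (46/13, -9/13) → (-6/13, -74/13); (116/169, 837/169) → (-560/169, -8/169)
T5 scale by (3/2, -1): (-1158/169, 109/169) → (-1737/169, -109/169); (-799/169, -9/169) → (-2397/338, 9/169); (42/169, -1081/169) → (63/169, 1081/169); (-6/13, -74/13) → (-9/13, 74/13); (-560/169, -8/169) → (-840/169, 8/169)
T6 shear: x ← x + 2·y: (-1737/169, -109/169) → (-1955/169, -109/169); (-2397/338, 9/169) → (-2361/338, 9/169); (63/169, 1081/169) → (2225/169, 1081/169); (-9/13, 74/13) → (139/13, 74/13); (-840/169, 8/169) → (-824/169, 8/169)

image vertices: (-1955/169, -109/169), (-2361/338, 9/169), (2225/169, 1081/169), (139/13, 74/13), (-824/169, 8/169)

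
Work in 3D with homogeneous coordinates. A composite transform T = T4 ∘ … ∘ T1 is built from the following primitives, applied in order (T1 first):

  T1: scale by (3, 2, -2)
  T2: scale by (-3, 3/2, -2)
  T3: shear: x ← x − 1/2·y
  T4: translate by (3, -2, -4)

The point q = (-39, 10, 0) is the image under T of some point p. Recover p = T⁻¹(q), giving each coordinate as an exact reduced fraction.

p = (4, 4, 1)

T1 = [3 0 0 0; 0 2 0 0; 0 0 -2 0; 0 0 0 1]
T2·T1 = [-9 0 0 0; 0 3 0 0; 0 0 4 0; 0 0 0 1]
T3·…·T1 = [-9 -3/2 0 0; 0 3 0 0; 0 0 4 0; 0 0 0 1]
T4·…·T1 = [-9 -3/2 0 3; 0 3 0 -2; 0 0 4 -4; 0 0 0 1]
det M = -108; M⁻¹ = [-1/9 -1/18 0 2/9; 0 1/3 0 2/3; 0 0 1/4 1; 0 0 0 1]
M⁻¹ · (-39, 10, 0)ᵀ = (4, 4, 1)ᵀ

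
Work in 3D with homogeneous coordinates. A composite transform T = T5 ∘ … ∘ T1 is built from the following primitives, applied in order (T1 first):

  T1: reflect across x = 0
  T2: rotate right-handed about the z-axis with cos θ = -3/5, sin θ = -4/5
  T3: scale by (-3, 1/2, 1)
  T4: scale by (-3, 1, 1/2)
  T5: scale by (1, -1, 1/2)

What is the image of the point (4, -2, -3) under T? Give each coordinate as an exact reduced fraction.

T(p) = (36/5, -11/5, -3/4)

T1 reflect across x = 0: (4, -2, -3) → (-4, -2, -3)
T2 rotate right-handed about the z-axis with cos θ = -3/5, sin θ = -4/5: (-4, -2, -3) → (4/5, 22/5, -3)
T3 scale by (-3, 1/2, 1): (4/5, 22/5, -3) → (-12/5, 11/5, -3)
T4 scale by (-3, 1, 1/2): (-12/5, 11/5, -3) → (36/5, 11/5, -3/2)
T5 scale by (1, -1, 1/2): (36/5, 11/5, -3/2) → (36/5, -11/5, -3/4)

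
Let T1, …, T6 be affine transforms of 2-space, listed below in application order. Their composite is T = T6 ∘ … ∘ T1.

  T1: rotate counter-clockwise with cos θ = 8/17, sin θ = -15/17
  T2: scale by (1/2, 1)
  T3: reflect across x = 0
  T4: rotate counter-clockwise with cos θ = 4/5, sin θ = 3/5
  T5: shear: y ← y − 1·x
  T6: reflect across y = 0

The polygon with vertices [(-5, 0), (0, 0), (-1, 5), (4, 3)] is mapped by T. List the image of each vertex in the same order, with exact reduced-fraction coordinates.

image vertices: (-29/17, -101/17), (0, 0), (-299/85, -837/170), (-46/85, 427/170)

T1 rotate counter-clockwise with cos θ = 8/17, sin θ = -15/17: (-5, 0) → (-40/17, 75/17); (0, 0) → (0, 0); (-1, 5) → (67/17, 55/17); (4, 3) → (77/17, -36/17)
T2 scale by (1/2, 1): (-40/17, 75/17) → (-20/17, 75/17); (0, 0) → (0, 0); (67/17, 55/17) → (67/34, 55/17); (77/17, -36/17) → (77/34, -36/17)
T3 reflect across x = 0: (-20/17, 75/17) → (20/17, 75/17); (0, 0) → (0, 0); (67/34, 55/17) → (-67/34, 55/17); (77/34, -36/17) → (-77/34, -36/17)
T4 rotate counter-clockwise with cos θ = 4/5, sin θ = 3/5: (20/17, 75/17) → (-29/17, 72/17); (0, 0) → (0, 0); (-67/34, 55/17) → (-299/85, 239/170); (-77/34, -36/17) → (-46/85, -519/170)
T5 shear: y ← y − 1·x: (-29/17, 72/17) → (-29/17, 101/17); (0, 0) → (0, 0); (-299/85, 239/170) → (-299/85, 837/170); (-46/85, -519/170) → (-46/85, -427/170)
T6 reflect across y = 0: (-29/17, 101/17) → (-29/17, -101/17); (0, 0) → (0, 0); (-299/85, 837/170) → (-299/85, -837/170); (-46/85, -427/170) → (-46/85, 427/170)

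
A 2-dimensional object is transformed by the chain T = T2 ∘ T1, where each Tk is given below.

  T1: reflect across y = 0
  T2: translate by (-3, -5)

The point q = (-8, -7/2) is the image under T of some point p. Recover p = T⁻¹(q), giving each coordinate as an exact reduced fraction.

p = (-5, -3/2)

T1 = [1 0 0; 0 -1 0; 0 0 1]
T2·T1 = [1 0 -3; 0 -1 -5; 0 0 1]
det M = -1; M⁻¹ = [1 0 3; 0 -1 -5; 0 0 1]
M⁻¹ · (-8, -7/2)ᵀ = (-5, -3/2)ᵀ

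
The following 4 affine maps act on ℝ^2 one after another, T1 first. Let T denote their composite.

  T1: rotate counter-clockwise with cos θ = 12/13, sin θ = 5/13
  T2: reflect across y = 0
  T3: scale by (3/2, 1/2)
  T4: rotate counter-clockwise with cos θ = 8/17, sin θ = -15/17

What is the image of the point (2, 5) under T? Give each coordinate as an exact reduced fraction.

T1 rotate counter-clockwise with cos θ = 12/13, sin θ = 5/13: (2, 5) → (-1/13, 70/13)
T2 reflect across y = 0: (-1/13, 70/13) → (-1/13, -70/13)
T3 scale by (3/2, 1/2): (-1/13, -70/13) → (-3/26, -35/13)
T4 rotate counter-clockwise with cos θ = 8/17, sin θ = -15/17: (-3/26, -35/13) → (-537/221, -515/442)

T(p) = (-537/221, -515/442)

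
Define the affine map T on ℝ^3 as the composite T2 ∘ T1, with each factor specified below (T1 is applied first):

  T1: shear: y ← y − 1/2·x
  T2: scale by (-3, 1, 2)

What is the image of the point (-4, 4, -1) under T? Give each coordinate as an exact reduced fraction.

T(p) = (12, 6, -2)

T1 shear: y ← y − 1/2·x: (-4, 4, -1) → (-4, 6, -1)
T2 scale by (-3, 1, 2): (-4, 6, -1) → (12, 6, -2)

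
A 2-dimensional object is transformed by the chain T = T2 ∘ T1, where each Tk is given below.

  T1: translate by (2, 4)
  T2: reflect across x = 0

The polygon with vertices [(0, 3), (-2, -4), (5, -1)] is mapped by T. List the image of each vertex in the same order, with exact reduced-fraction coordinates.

T1 translate by (2, 4): (0, 3) → (2, 7); (-2, -4) → (0, 0); (5, -1) → (7, 3)
T2 reflect across x = 0: (2, 7) → (-2, 7); (0, 0) → (0, 0); (7, 3) → (-7, 3)

image vertices: (-2, 7), (0, 0), (-7, 3)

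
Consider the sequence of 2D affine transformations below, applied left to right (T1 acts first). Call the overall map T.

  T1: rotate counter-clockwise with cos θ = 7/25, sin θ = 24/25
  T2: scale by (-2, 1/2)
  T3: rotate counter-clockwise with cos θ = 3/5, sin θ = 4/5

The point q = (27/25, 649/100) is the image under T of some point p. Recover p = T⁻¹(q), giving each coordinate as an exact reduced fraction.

T1 = [7/25 -24/25 0; 24/25 7/25 0; 0 0 1]
T2·T1 = [-14/25 48/25 0; 12/25 7/50 0; 0 0 1]
T3·…·T1 = [-18/25 26/25 0; -4/25 81/50 0; 0 0 1]
det M = -1; M⁻¹ = [-81/50 26/25 0; -4/25 18/25 0; 0 0 1]
M⁻¹ · (27/25, 649/100)ᵀ = (5, 9/2)ᵀ

p = (5, 9/2)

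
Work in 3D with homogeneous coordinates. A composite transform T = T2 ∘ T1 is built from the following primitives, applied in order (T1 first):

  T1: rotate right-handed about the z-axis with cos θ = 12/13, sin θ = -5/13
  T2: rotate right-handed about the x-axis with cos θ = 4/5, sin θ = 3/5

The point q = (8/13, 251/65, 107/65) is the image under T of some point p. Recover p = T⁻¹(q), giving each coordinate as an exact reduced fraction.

T1 = [12/13 5/13 0 0; -5/13 12/13 0 0; 0 0 1 0; 0 0 0 1]
T2·T1 = [12/13 5/13 0 0; -4/13 48/65 -3/5 0; -3/13 36/65 4/5 0; 0 0 0 1]
det M = 1; M⁻¹ = [12/13 -4/13 -3/13 0; 5/13 48/65 36/65 0; 0 -3/5 4/5 0; 0 0 0 1]
M⁻¹ · (8/13, 251/65, 107/65)ᵀ = (-1, 4, -1)ᵀ

p = (-1, 4, -1)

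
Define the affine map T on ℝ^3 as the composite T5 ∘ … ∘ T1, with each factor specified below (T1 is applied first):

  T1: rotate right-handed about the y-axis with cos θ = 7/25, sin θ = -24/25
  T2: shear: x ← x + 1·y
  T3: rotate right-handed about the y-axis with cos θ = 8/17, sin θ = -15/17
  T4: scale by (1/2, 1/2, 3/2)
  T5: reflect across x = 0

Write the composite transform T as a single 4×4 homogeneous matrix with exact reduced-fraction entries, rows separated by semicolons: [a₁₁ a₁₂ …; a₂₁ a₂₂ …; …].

T = [152/425 -4/17 297/850 0; 0 1/2 0 0; 891/850 45/34 -456/425 0; 0 0 0 1]

T1 = [7/25 0 -24/25 0; 0 1 0 0; 24/25 0 7/25 0; 0 0 0 1]
T2·T1 = [7/25 1 -24/25 0; 0 1 0 0; 24/25 0 7/25 0; 0 0 0 1]
T3·…·T1 = [-304/425 8/17 -297/425 0; 0 1 0 0; 297/425 15/17 -304/425 0; 0 0 0 1]
T4·…·T1 = [-152/425 4/17 -297/850 0; 0 1/2 0 0; 891/850 45/34 -456/425 0; 0 0 0 1]
T5·…·T1 = [152/425 -4/17 297/850 0; 0 1/2 0 0; 891/850 45/34 -456/425 0; 0 0 0 1]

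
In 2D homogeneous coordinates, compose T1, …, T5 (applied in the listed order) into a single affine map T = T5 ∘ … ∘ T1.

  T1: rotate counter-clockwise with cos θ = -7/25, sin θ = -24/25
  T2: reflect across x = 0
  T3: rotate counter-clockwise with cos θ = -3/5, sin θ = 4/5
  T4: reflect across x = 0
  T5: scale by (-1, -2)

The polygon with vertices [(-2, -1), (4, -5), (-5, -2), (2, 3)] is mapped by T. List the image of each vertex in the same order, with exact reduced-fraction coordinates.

T1 rotate counter-clockwise with cos θ = -7/25, sin θ = -24/25: (-2, -1) → (-2/5, 11/5); (4, -5) → (-148/25, -61/25); (-5, -2) → (-13/25, 134/25); (2, 3) → (58/25, -69/25)
T2 reflect across x = 0: (-2/5, 11/5) → (2/5, 11/5); (-148/25, -61/25) → (148/25, -61/25); (-13/25, 134/25) → (13/25, 134/25); (58/25, -69/25) → (-58/25, -69/25)
T3 rotate counter-clockwise with cos θ = -3/5, sin θ = 4/5: (2/5, 11/5) → (-2, -1); (148/25, -61/25) → (-8/5, 31/5); (13/25, 134/25) → (-23/5, -14/5); (-58/25, -69/25) → (18/5, -1/5)
T4 reflect across x = 0: (-2, -1) → (2, -1); (-8/5, 31/5) → (8/5, 31/5); (-23/5, -14/5) → (23/5, -14/5); (18/5, -1/5) → (-18/5, -1/5)
T5 scale by (-1, -2): (2, -1) → (-2, 2); (8/5, 31/5) → (-8/5, -62/5); (23/5, -14/5) → (-23/5, 28/5); (-18/5, -1/5) → (18/5, 2/5)

image vertices: (-2, 2), (-8/5, -62/5), (-23/5, 28/5), (18/5, 2/5)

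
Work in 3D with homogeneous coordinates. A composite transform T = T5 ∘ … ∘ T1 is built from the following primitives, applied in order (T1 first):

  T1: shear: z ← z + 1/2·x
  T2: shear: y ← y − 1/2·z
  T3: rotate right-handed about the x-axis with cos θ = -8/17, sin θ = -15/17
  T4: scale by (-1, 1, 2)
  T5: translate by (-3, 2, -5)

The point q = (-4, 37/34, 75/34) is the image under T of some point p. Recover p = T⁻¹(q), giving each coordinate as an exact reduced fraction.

T1 = [1 0 0 0; 0 1 0 0; 1/2 0 1 0; 0 0 0 1]
T2·T1 = [1 0 0 0; -1/4 1 -1/2 0; 1/2 0 1 0; 0 0 0 1]
T3·…·T1 = [1 0 0 0; 19/34 -8/17 19/17 0; -1/68 -15/17 -1/34 0; 0 0 0 1]
T4·…·T1 = [-1 0 0 0; 19/34 -8/17 19/17 0; -1/34 -30/17 -1/17 0; 0 0 0 1]
T5·…·T1 = [-1 0 0 -3; 19/34 -8/17 19/17 2; -1/34 -30/17 -1/17 -5; 0 0 0 1]
det M = -2; M⁻¹ = [-1 0 0 -3; 0 -1/34 -19/34 -93/34; 1/2 15/17 -4/17 -49/34; 0 0 0 1]
M⁻¹ · (-4, 37/34, 75/34)ᵀ = (1, -4, -3)ᵀ

p = (1, -4, -3)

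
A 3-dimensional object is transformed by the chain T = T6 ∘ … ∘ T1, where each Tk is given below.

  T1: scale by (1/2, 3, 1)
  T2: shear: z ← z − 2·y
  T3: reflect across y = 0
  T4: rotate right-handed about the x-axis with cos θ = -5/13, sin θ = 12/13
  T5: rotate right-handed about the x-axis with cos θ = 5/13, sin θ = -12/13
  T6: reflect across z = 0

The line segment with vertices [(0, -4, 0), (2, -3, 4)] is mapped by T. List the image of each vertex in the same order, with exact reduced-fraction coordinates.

image vertices: (0, -1452/169, -4296/169), (1, -1569/169, -3698/169)

T1 scale by (1/2, 3, 1): (0, -4, 0) → (0, -12, 0); (2, -3, 4) → (1, -9, 4)
T2 shear: z ← z − 2·y: (0, -12, 0) → (0, -12, 24); (1, -9, 4) → (1, -9, 22)
T3 reflect across y = 0: (0, -12, 24) → (0, 12, 24); (1, -9, 22) → (1, 9, 22)
T4 rotate right-handed about the x-axis with cos θ = -5/13, sin θ = 12/13: (0, 12, 24) → (0, -348/13, 24/13); (1, 9, 22) → (1, -309/13, -2/13)
T5 rotate right-handed about the x-axis with cos θ = 5/13, sin θ = -12/13: (0, -348/13, 24/13) → (0, -1452/169, 4296/169); (1, -309/13, -2/13) → (1, -1569/169, 3698/169)
T6 reflect across z = 0: (0, -1452/169, 4296/169) → (0, -1452/169, -4296/169); (1, -1569/169, 3698/169) → (1, -1569/169, -3698/169)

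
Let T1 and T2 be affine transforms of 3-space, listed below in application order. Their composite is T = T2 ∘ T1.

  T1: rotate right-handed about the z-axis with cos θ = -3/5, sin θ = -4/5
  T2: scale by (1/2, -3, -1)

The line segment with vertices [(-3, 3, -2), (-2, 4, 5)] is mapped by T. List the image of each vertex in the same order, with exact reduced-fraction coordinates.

T1 rotate right-handed about the z-axis with cos θ = -3/5, sin θ = -4/5: (-3, 3, -2) → (21/5, 3/5, -2); (-2, 4, 5) → (22/5, -4/5, 5)
T2 scale by (1/2, -3, -1): (21/5, 3/5, -2) → (21/10, -9/5, 2); (22/5, -4/5, 5) → (11/5, 12/5, -5)

image vertices: (21/10, -9/5, 2), (11/5, 12/5, -5)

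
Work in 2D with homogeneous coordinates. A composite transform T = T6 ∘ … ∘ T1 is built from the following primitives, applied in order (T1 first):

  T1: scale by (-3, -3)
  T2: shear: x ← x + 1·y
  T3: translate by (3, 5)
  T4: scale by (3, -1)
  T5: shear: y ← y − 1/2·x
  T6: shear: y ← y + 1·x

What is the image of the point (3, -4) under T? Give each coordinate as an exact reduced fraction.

T(p) = (18, -8)

T1 scale by (-3, -3): (3, -4) → (-9, 12)
T2 shear: x ← x + 1·y: (-9, 12) → (3, 12)
T3 translate by (3, 5): (3, 12) → (6, 17)
T4 scale by (3, -1): (6, 17) → (18, -17)
T5 shear: y ← y − 1/2·x: (18, -17) → (18, -26)
T6 shear: y ← y + 1·x: (18, -26) → (18, -8)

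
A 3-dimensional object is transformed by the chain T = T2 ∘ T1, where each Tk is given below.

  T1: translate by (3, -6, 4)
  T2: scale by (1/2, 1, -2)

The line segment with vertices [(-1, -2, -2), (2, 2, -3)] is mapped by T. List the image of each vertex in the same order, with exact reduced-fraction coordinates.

image vertices: (1, -8, -4), (5/2, -4, -2)

T1 translate by (3, -6, 4): (-1, -2, -2) → (2, -8, 2); (2, 2, -3) → (5, -4, 1)
T2 scale by (1/2, 1, -2): (2, -8, 2) → (1, -8, -4); (5, -4, 1) → (5/2, -4, -2)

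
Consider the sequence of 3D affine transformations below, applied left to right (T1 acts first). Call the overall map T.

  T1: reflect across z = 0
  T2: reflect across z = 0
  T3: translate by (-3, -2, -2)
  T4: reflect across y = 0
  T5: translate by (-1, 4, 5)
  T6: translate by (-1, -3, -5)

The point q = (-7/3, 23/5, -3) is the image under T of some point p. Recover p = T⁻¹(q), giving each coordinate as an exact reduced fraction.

p = (8/3, -8/5, -1)

T1 = [1 0 0 0; 0 1 0 0; 0 0 -1 0; 0 0 0 1]
T2·T1 = [1 0 0 0; 0 1 0 0; 0 0 1 0; 0 0 0 1]
T3·…·T1 = [1 0 0 -3; 0 1 0 -2; 0 0 1 -2; 0 0 0 1]
T4·…·T1 = [1 0 0 -3; 0 -1 0 2; 0 0 1 -2; 0 0 0 1]
T5·…·T1 = [1 0 0 -4; 0 -1 0 6; 0 0 1 3; 0 0 0 1]
T6·…·T1 = [1 0 0 -5; 0 -1 0 3; 0 0 1 -2; 0 0 0 1]
det M = -1; M⁻¹ = [1 0 0 5; 0 -1 0 3; 0 0 1 2; 0 0 0 1]
M⁻¹ · (-7/3, 23/5, -3)ᵀ = (8/3, -8/5, -1)ᵀ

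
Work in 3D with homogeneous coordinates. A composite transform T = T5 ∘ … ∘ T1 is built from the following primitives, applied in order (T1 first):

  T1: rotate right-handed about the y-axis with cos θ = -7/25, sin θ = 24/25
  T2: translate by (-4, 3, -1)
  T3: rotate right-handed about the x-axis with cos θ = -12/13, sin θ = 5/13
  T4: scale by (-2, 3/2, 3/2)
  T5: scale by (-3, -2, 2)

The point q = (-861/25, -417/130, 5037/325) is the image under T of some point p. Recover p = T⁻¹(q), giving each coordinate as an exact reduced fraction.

p = (9/2, -2, -1/2)

T1 = [-7/25 0 24/25 0; 0 1 0 0; -24/25 0 -7/25 0; 0 0 0 1]
T2·T1 = [-7/25 0 24/25 -4; 0 1 0 3; -24/25 0 -7/25 -1; 0 0 0 1]
T3·…·T1 = [-7/25 0 24/25 -4; 24/65 -12/13 7/65 -31/13; 288/325 5/13 84/325 27/13; 0 0 0 1]
T4·…·T1 = [14/25 0 -48/25 8; 36/65 -18/13 21/130 -93/26; 432/325 15/26 126/325 81/26; 0 0 0 1]
T5·…·T1 = [-42/25 0 144/25 -24; -72/65 36/13 -21/65 93/13; 864/325 15/13 252/325 81/13; 0 0 0 1]
det M = -54; M⁻¹ = [-7/150 -8/65 96/325 -52/25; 0 4/13 5/39 -3; 4/25 -7/195 28/325 89/25; 0 0 0 1]
M⁻¹ · (-861/25, -417/130, 5037/325)ᵀ = (9/2, -2, -1/2)ᵀ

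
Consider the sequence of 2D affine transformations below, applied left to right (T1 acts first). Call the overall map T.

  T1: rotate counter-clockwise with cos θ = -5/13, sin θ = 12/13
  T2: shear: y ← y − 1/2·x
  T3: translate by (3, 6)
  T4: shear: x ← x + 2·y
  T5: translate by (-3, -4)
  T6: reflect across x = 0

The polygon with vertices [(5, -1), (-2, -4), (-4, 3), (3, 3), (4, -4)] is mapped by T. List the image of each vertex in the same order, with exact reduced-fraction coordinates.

T1 rotate counter-clockwise with cos θ = -5/13, sin θ = 12/13: (5, -1) → (-1, 5); (-2, -4) → (58/13, -4/13); (-4, 3) → (-16/13, -63/13); (3, 3) → (-51/13, 21/13); (4, -4) → (28/13, 68/13)
T2 shear: y ← y − 1/2·x: (-1, 5) → (-1, 11/2); (58/13, -4/13) → (58/13, -33/13); (-16/13, -63/13) → (-16/13, -55/13); (-51/13, 21/13) → (-51/13, 93/26); (28/13, 68/13) → (28/13, 54/13)
T3 translate by (3, 6): (-1, 11/2) → (2, 23/2); (58/13, -33/13) → (97/13, 45/13); (-16/13, -55/13) → (23/13, 23/13); (-51/13, 93/26) → (-12/13, 249/26); (28/13, 54/13) → (67/13, 132/13)
T4 shear: x ← x + 2·y: (2, 23/2) → (25, 23/2); (97/13, 45/13) → (187/13, 45/13); (23/13, 23/13) → (69/13, 23/13); (-12/13, 249/26) → (237/13, 249/26); (67/13, 132/13) → (331/13, 132/13)
T5 translate by (-3, -4): (25, 23/2) → (22, 15/2); (187/13, 45/13) → (148/13, -7/13); (69/13, 23/13) → (30/13, -29/13); (237/13, 249/26) → (198/13, 145/26); (331/13, 132/13) → (292/13, 80/13)
T6 reflect across x = 0: (22, 15/2) → (-22, 15/2); (148/13, -7/13) → (-148/13, -7/13); (30/13, -29/13) → (-30/13, -29/13); (198/13, 145/26) → (-198/13, 145/26); (292/13, 80/13) → (-292/13, 80/13)

image vertices: (-22, 15/2), (-148/13, -7/13), (-30/13, -29/13), (-198/13, 145/26), (-292/13, 80/13)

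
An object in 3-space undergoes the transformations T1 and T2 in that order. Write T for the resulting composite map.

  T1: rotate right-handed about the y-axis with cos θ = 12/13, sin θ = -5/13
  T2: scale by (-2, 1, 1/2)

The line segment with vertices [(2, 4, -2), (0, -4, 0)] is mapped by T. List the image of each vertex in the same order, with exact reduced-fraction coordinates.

image vertices: (-68/13, 4, -7/13), (0, -4, 0)

T1 rotate right-handed about the y-axis with cos θ = 12/13, sin θ = -5/13: (2, 4, -2) → (34/13, 4, -14/13); (0, -4, 0) → (0, -4, 0)
T2 scale by (-2, 1, 1/2): (34/13, 4, -14/13) → (-68/13, 4, -7/13); (0, -4, 0) → (0, -4, 0)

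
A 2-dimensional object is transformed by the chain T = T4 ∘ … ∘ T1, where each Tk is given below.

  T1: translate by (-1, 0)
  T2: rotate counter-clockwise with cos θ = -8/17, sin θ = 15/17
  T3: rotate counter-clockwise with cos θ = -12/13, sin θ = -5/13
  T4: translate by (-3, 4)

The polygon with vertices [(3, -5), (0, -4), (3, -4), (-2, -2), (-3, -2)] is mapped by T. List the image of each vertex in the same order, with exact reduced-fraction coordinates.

T1 translate by (-1, 0): (3, -5) → (2, -5); (0, -4) → (-1, -4); (3, -4) → (2, -4); (-2, -2) → (-3, -2); (-3, -2) → (-4, -2)
T2 rotate counter-clockwise with cos θ = -8/17, sin θ = 15/17: (2, -5) → (59/17, 70/17); (-1, -4) → (4, 1); (2, -4) → (44/17, 62/17); (-3, -2) → (54/17, -29/17); (-4, -2) → (62/17, -44/17)
T3 rotate counter-clockwise with cos θ = -12/13, sin θ = -5/13: (59/17, 70/17) → (-358/221, -1135/221); (4, 1) → (-43/13, -32/13); (44/17, 62/17) → (-218/221, -964/221); (54/17, -29/17) → (-61/17, 6/17); (62/17, -44/17) → (-964/221, 218/221)
T4 translate by (-3, 4): (-358/221, -1135/221) → (-1021/221, -251/221); (-43/13, -32/13) → (-82/13, 20/13); (-218/221, -964/221) → (-881/221, -80/221); (-61/17, 6/17) → (-112/17, 74/17); (-964/221, 218/221) → (-1627/221, 1102/221)

image vertices: (-1021/221, -251/221), (-82/13, 20/13), (-881/221, -80/221), (-112/17, 74/17), (-1627/221, 1102/221)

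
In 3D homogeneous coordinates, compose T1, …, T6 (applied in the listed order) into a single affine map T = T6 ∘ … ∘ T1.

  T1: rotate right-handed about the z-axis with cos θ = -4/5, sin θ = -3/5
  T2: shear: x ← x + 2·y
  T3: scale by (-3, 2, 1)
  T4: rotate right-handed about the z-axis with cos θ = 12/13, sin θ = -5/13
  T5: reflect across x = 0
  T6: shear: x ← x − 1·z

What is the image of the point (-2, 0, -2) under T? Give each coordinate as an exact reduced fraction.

T1 rotate right-handed about the z-axis with cos θ = -4/5, sin θ = -3/5: (-2, 0, -2) → (8/5, 6/5, -2)
T2 shear: x ← x + 2·y: (8/5, 6/5, -2) → (4, 6/5, -2)
T3 scale by (-3, 2, 1): (4, 6/5, -2) → (-12, 12/5, -2)
T4 rotate right-handed about the z-axis with cos θ = 12/13, sin θ = -5/13: (-12, 12/5, -2) → (-132/13, 444/65, -2)
T5 reflect across x = 0: (-132/13, 444/65, -2) → (132/13, 444/65, -2)
T6 shear: x ← x − 1·z: (132/13, 444/65, -2) → (158/13, 444/65, -2)

T(p) = (158/13, 444/65, -2)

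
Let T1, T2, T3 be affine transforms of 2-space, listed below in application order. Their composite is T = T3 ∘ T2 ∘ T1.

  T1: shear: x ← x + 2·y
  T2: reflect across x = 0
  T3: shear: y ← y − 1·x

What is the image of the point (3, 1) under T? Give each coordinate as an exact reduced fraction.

T1 shear: x ← x + 2·y: (3, 1) → (5, 1)
T2 reflect across x = 0: (5, 1) → (-5, 1)
T3 shear: y ← y − 1·x: (-5, 1) → (-5, 6)

T(p) = (-5, 6)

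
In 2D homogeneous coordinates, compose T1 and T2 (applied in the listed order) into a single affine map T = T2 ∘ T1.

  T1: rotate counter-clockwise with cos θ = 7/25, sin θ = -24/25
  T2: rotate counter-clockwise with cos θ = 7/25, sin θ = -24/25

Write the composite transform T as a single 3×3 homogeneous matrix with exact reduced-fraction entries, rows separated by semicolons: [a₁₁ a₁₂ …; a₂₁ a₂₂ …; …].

T1 = [7/25 24/25 0; -24/25 7/25 0; 0 0 1]
T2·T1 = [-527/625 336/625 0; -336/625 -527/625 0; 0 0 1]

T = [-527/625 336/625 0; -336/625 -527/625 0; 0 0 1]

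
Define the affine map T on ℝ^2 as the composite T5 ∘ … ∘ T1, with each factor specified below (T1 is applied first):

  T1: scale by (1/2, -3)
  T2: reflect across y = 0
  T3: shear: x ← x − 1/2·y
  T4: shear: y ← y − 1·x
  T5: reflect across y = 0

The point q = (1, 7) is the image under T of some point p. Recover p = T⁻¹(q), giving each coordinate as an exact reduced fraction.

T1 = [1/2 0 0; 0 -3 0; 0 0 1]
T2·T1 = [1/2 0 0; 0 3 0; 0 0 1]
T3·…·T1 = [1/2 -3/2 0; 0 3 0; 0 0 1]
T4·…·T1 = [1/2 -3/2 0; -1/2 9/2 0; 0 0 1]
T5·…·T1 = [1/2 -3/2 0; 1/2 -9/2 0; 0 0 1]
det M = -3/2; M⁻¹ = [3 -1 0; 1/3 -1/3 0; 0 0 1]
M⁻¹ · (1, 7)ᵀ = (-4, -2)ᵀ

p = (-4, -2)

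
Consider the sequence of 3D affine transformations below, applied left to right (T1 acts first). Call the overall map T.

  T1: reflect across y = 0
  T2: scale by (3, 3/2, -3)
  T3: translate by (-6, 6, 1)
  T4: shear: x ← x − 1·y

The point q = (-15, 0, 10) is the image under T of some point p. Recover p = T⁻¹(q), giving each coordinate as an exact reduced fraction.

T1 = [1 0 0 0; 0 -1 0 0; 0 0 1 0; 0 0 0 1]
T2·T1 = [3 0 0 0; 0 -3/2 0 0; 0 0 -3 0; 0 0 0 1]
T3·…·T1 = [3 0 0 -6; 0 -3/2 0 6; 0 0 -3 1; 0 0 0 1]
T4·…·T1 = [3 3/2 0 -12; 0 -3/2 0 6; 0 0 -3 1; 0 0 0 1]
det M = 27/2; M⁻¹ = [1/3 1/3 0 2; 0 -2/3 0 4; 0 0 -1/3 1/3; 0 0 0 1]
M⁻¹ · (-15, 0, 10)ᵀ = (-3, 4, -3)ᵀ

p = (-3, 4, -3)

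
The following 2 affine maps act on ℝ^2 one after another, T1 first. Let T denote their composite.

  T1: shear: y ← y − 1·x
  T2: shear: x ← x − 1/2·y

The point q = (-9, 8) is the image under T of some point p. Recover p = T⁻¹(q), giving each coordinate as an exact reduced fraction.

p = (-5, 3)

T1 = [1 0 0; -1 1 0; 0 0 1]
T2·T1 = [3/2 -1/2 0; -1 1 0; 0 0 1]
det M = 1; M⁻¹ = [1 1/2 0; 1 3/2 0; 0 0 1]
M⁻¹ · (-9, 8)ᵀ = (-5, 3)ᵀ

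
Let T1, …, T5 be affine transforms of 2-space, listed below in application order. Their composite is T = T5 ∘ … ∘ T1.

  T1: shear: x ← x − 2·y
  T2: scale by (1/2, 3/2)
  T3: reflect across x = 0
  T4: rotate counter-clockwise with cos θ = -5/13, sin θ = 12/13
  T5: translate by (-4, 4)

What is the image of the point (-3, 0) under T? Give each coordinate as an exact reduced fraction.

T1 shear: x ← x − 2·y: (-3, 0) → (-3, 0)
T2 scale by (1/2, 3/2): (-3, 0) → (-3/2, 0)
T3 reflect across x = 0: (-3/2, 0) → (3/2, 0)
T4 rotate counter-clockwise with cos θ = -5/13, sin θ = 12/13: (3/2, 0) → (-15/26, 18/13)
T5 translate by (-4, 4): (-15/26, 18/13) → (-119/26, 70/13)

T(p) = (-119/26, 70/13)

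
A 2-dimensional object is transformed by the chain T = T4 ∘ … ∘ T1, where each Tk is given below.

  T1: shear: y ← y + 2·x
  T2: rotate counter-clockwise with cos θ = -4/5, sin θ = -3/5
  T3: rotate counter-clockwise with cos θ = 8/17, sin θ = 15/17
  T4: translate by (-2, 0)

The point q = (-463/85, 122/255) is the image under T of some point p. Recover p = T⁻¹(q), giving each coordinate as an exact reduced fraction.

p = (-1, -4/3)

T1 = [1 0 0; 2 1 0; 0 0 1]
T2·T1 = [2/5 3/5 0; -11/5 -4/5 0; 0 0 1]
T3·…·T1 = [181/85 84/85 0; -58/85 13/85 0; 0 0 1]
T4·…·T1 = [181/85 84/85 -2; -58/85 13/85 0; 0 0 1]
det M = 1; M⁻¹ = [13/85 -84/85 26/85; 58/85 181/85 116/85; 0 0 1]
M⁻¹ · (-463/85, 122/255)ᵀ = (-1, -4/3)ᵀ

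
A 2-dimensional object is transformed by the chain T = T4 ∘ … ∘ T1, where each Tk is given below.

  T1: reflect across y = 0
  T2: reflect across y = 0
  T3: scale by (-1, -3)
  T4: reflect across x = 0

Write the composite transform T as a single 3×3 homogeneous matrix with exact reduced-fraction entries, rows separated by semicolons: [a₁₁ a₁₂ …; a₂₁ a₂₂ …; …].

T = [1 0 0; 0 -3 0; 0 0 1]

T1 = [1 0 0; 0 -1 0; 0 0 1]
T2·T1 = [1 0 0; 0 1 0; 0 0 1]
T3·…·T1 = [-1 0 0; 0 -3 0; 0 0 1]
T4·…·T1 = [1 0 0; 0 -3 0; 0 0 1]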